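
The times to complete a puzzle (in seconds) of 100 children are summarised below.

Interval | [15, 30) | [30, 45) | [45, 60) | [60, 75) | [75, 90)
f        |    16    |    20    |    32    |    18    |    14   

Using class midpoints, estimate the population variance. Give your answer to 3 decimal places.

354.690

Midpoints: 22.5, 37.5, 52.5, 67.5, 82.5
n = 100, Σfm = 5160, mean = 51.6000
Σfm² = 301725
Σf(m − x̄)² = Σfm² − (Σfm)²/n = 301725 − 5160²/100 = 35469.0000
Population variance = 35469.0000 / 100 = 354.6900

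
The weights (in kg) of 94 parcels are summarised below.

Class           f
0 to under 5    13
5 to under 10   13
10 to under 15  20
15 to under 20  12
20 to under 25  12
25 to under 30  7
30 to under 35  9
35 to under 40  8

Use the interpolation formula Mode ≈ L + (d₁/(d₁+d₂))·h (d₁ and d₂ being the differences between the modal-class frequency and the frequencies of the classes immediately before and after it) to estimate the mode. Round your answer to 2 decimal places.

Modal class: 10 to under 15 (highest frequency 20).
d₁ = 20 − 13 = 7, d₂ = 20 − 12 = 8
Mode ≈ 10 + (7/(7+8)) × 5 = 10 + 2.3333 = 12.3333

12.33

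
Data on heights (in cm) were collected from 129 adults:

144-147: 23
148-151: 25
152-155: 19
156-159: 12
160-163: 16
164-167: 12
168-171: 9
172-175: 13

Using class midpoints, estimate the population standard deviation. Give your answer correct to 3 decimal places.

Midpoints: 145.5, 149.5, 153.5, 157.5, 161.5, 165.5, 169.5, 173.5
n = 129, Σfm = 20241.5, mean = 156.9109
Σfm² = 3186930.25
Σf(m − x̄)² = Σfm² − (Σfm)²/n = 3186930.25 − 20241.5²/129 = 10819.2248
Population variance = 10819.2248 / 129 = 83.8700
Standard deviation = √83.8700 = 9.1581

9.158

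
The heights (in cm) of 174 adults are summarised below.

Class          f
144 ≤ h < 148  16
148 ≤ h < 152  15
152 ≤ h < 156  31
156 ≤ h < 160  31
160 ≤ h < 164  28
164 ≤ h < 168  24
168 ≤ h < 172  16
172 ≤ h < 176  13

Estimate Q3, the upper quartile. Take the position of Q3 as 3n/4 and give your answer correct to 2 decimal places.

165.58

Cumulative frequencies: 16, 31, 62, 93, 121, 145, 161, 174
n = 174; position = 3n/4 = 130.5.
This falls in the class 164 ≤ h < 168: L = 164, F = 121, f = 24, h = 4.
Upper quartile ≈ 164 + ((130.5 − 121) / 24) × 4 = 165.5833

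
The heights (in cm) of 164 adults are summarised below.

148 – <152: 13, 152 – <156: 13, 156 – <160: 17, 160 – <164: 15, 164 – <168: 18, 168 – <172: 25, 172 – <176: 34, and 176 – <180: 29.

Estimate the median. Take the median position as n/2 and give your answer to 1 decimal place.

Cumulative frequencies: 13, 26, 43, 58, 76, 101, 135, 164
n = 164; position = n/2 = 82.
This falls in the class 168 – <172: L = 168, F = 76, f = 25, h = 4.
Median ≈ 168 + ((82 − 76) / 25) × 4 = 168.9600

169.0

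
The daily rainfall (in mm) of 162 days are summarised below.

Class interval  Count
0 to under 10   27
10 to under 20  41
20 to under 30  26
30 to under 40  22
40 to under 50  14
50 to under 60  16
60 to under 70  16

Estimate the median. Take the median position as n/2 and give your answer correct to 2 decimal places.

Cumulative frequencies: 27, 68, 94, 116, 130, 146, 162
n = 162; position = n/2 = 81.
This falls in the class 20 to under 30: L = 20, F = 68, f = 26, h = 10.
Median ≈ 20 + ((81 − 68) / 26) × 10 = 25.0000

25.00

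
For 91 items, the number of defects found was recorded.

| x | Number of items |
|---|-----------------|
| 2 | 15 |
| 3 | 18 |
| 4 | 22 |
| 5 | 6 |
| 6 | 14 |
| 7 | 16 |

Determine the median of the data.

4

Cumulative frequencies: 15, 33, 55, 61, 75, 91
n = 91, so the median is the value in position (n+1)/2 = 46.
Position 46 falls at value 4.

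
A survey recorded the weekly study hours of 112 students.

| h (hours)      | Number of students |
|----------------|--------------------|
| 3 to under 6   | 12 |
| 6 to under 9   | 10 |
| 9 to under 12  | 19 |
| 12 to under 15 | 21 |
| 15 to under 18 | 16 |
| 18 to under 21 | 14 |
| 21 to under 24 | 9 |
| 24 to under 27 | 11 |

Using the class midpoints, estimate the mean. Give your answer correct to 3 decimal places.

Midpoints: 4.5, 7.5, 10.5, 13.5, 16.5, 19.5, 22.5, 25.5
Σfm = 12×4.5 + 10×7.5 + 19×10.5 + 21×13.5 + 16×16.5 + 14×19.5 + 9×22.5 + 11×25.5 = 1632
n = Σf = 112
Mean = 1632 / 112 = 14.5714

14.571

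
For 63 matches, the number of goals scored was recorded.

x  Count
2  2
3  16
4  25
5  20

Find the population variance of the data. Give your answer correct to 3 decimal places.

Values: 2, 3, 4, 5
n = 63, Σfx = 252, mean = 4.0000
Σfx² = 1052
Σf(x − x̄)² = Σfx² − (Σfx)²/n = 1052 − 252²/63 = 44.0000
Population variance = 44.0000 / 63 = 0.6984

0.698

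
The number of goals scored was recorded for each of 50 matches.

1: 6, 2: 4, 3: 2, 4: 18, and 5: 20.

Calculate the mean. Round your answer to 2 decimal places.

3.84

Values: 1, 2, 3, 4, 5
Σfx = 6×1 + 4×2 + 2×3 + 18×4 + 20×5 = 192
n = Σf = 50
Mean = 192 / 50 = 3.8400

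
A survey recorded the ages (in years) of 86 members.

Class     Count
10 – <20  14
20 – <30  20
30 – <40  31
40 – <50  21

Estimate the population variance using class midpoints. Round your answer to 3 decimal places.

Midpoints: 15, 25, 35, 45
n = 86, Σfm = 2740, mean = 31.8605
Σfm² = 96150
Σf(m − x̄)² = Σfm² − (Σfm)²/n = 96150 − 2740²/86 = 8852.3256
Population variance = 8852.3256 / 86 = 102.9340

102.934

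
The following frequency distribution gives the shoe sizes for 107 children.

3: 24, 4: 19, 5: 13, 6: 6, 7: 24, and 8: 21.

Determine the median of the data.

5

Cumulative frequencies: 24, 43, 56, 62, 86, 107
n = 107, so the median is the value in position (n+1)/2 = 54.
Position 54 falls at value 5.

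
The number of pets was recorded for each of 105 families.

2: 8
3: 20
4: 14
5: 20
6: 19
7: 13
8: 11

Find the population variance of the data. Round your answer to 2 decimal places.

Values: 2, 3, 4, 5, 6, 7, 8
n = 105, Σfx = 525, mean = 5.0000
Σfx² = 2961
Σf(x − x̄)² = Σfx² − (Σfx)²/n = 2961 − 525²/105 = 336.0000
Population variance = 336.0000 / 105 = 3.2000

3.20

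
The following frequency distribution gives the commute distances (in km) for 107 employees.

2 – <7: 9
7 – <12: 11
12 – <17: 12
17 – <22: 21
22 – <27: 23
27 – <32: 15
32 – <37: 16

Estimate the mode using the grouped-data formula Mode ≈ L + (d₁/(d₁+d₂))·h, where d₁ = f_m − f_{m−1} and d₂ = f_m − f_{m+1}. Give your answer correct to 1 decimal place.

23.0

Modal class: 22 – <27 (highest frequency 23).
d₁ = 23 − 21 = 2, d₂ = 23 − 15 = 8
Mode ≈ 22 + (2/(2+8)) × 5 = 22 + 1.0000 = 23.0000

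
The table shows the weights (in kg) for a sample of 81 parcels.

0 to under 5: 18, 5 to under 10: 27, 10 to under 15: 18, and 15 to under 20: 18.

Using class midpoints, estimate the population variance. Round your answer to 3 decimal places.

28.395

Midpoints: 2.5, 7.5, 12.5, 17.5
n = 81, Σfm = 787.5, mean = 9.7222
Σfm² = 9956.25
Σf(m − x̄)² = Σfm² − (Σfm)²/n = 9956.25 − 787.5²/81 = 2300.0000
Population variance = 2300.0000 / 81 = 28.3951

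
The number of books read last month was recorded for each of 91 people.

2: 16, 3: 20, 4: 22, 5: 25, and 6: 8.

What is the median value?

Cumulative frequencies: 16, 36, 58, 83, 91
n = 91, so the median is the value in position (n+1)/2 = 46.
Position 46 falls at value 4.

4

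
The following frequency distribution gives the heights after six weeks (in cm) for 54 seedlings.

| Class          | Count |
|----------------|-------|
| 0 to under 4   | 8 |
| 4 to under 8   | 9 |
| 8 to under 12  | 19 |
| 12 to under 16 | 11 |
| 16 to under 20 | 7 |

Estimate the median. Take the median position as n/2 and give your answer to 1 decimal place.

10.1

Cumulative frequencies: 8, 17, 36, 47, 54
n = 54; position = n/2 = 27.
This falls in the class 8 to under 12: L = 8, F = 17, f = 19, h = 4.
Median ≈ 8 + ((27 − 17) / 19) × 4 = 10.1053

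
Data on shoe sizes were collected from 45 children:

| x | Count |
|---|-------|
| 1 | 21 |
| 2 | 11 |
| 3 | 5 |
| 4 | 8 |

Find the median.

Cumulative frequencies: 21, 32, 37, 45
n = 45, so the median is the value in position (n+1)/2 = 23.
Position 23 falls at value 2.

2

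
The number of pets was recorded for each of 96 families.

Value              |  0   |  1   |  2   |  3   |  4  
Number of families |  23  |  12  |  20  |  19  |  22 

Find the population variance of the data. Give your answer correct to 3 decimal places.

Values: 0, 1, 2, 3, 4
n = 96, Σfx = 197, mean = 2.0521
Σfx² = 615
Σf(x − x̄)² = Σfx² − (Σfx)²/n = 615 − 197²/96 = 210.7396
Population variance = 210.7396 / 96 = 2.1952

2.195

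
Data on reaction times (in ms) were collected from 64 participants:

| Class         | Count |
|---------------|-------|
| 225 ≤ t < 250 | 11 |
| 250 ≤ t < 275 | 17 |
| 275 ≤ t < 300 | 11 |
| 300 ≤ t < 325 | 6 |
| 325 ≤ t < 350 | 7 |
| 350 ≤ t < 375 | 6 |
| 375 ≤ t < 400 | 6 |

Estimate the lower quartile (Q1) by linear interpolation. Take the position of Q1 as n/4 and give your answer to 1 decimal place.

257.4

Cumulative frequencies: 11, 28, 39, 45, 52, 58, 64
n = 64; position = n/4 = 16.
This falls in the class 250 ≤ t < 275: L = 250, F = 11, f = 17, h = 25.
Lower quartile ≈ 250 + ((16 − 11) / 17) × 25 = 257.3529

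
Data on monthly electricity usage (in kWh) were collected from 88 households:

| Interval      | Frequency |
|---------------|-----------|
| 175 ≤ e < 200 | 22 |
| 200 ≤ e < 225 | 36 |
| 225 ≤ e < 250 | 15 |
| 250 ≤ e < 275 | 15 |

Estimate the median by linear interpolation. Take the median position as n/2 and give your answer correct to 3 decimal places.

Cumulative frequencies: 22, 58, 73, 88
n = 88; position = n/2 = 44.
This falls in the class 200 ≤ e < 225: L = 200, F = 22, f = 36, h = 25.
Median ≈ 200 + ((44 − 22) / 36) × 25 = 215.2778

215.278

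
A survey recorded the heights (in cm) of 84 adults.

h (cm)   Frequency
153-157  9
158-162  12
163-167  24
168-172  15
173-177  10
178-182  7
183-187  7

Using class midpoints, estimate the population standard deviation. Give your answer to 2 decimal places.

8.51

Midpoints: 155, 160, 165, 170, 175, 180, 185
n = 84, Σfm = 14130, mean = 168.2143
Σfm² = 2382950
Σf(m − x̄)² = Σfm² − (Σfm)²/n = 2382950 − 14130²/84 = 6082.1429
Population variance = 6082.1429 / 84 = 72.4065
Standard deviation = √72.4065 = 8.5092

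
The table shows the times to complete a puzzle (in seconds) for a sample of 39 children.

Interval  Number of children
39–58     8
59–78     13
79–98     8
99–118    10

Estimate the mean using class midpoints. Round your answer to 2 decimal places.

78.76

Midpoints: 48.5, 68.5, 88.5, 108.5
Σfm = 8×48.5 + 13×68.5 + 8×88.5 + 10×108.5 = 3071.5
n = Σf = 39
Mean = 3071.5 / 39 = 78.7564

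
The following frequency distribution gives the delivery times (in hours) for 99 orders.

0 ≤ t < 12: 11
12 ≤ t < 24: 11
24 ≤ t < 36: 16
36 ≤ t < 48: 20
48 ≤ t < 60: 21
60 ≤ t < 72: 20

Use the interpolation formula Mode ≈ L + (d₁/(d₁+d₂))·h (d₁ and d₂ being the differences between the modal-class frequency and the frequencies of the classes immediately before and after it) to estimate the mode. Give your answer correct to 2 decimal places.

Modal class: 48 ≤ t < 60 (highest frequency 21).
d₁ = 21 − 20 = 1, d₂ = 21 − 20 = 1
Mode ≈ 48 + (1/(1+1)) × 12 = 48 + 6.0000 = 54.0000

54.00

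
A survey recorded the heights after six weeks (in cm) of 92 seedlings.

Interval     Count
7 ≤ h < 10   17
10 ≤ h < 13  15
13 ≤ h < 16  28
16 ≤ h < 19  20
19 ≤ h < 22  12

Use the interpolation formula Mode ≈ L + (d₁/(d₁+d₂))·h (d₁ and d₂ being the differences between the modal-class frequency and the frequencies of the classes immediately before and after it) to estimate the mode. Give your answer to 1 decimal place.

Modal class: 13 ≤ h < 16 (highest frequency 28).
d₁ = 28 − 15 = 13, d₂ = 28 − 20 = 8
Mode ≈ 13 + (13/(13+8)) × 3 = 13 + 1.8571 = 14.8571

14.9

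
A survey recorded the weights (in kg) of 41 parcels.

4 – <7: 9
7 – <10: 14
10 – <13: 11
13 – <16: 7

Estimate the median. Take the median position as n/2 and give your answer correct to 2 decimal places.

Cumulative frequencies: 9, 23, 34, 41
n = 41; position = n/2 = 20.5.
This falls in the class 7 – <10: L = 7, F = 9, f = 14, h = 3.
Median ≈ 7 + ((20.5 − 9) / 14) × 3 = 9.4643

9.46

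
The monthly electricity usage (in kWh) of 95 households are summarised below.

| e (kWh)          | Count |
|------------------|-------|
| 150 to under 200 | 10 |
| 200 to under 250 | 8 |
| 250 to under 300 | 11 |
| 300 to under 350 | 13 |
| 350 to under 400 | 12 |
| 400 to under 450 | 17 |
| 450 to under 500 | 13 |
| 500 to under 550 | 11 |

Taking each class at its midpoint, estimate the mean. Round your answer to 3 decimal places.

Midpoints: 175, 225, 275, 325, 375, 425, 475, 525
Σfm = 10×175 + 8×225 + 11×275 + 13×325 + 12×375 + 17×425 + 13×475 + 11×525 = 34475
n = Σf = 95
Mean = 34475 / 95 = 362.8947

362.895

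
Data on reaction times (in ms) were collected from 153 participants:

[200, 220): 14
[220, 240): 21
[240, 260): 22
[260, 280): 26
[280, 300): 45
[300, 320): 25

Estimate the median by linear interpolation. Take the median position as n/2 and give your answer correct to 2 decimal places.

275.00

Cumulative frequencies: 14, 35, 57, 83, 128, 153
n = 153; position = n/2 = 76.5.
This falls in the class [260, 280): L = 260, F = 57, f = 26, h = 20.
Median ≈ 260 + ((76.5 − 57) / 26) × 20 = 275.0000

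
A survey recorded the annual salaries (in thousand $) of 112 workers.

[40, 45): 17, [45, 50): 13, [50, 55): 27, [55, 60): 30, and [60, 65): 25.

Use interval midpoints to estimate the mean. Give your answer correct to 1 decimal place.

54.0

Midpoints: 42.5, 47.5, 52.5, 57.5, 62.5
Σfm = 17×42.5 + 13×47.5 + 27×52.5 + 30×57.5 + 25×62.5 = 6045
n = Σf = 112
Mean = 6045 / 112 = 53.9732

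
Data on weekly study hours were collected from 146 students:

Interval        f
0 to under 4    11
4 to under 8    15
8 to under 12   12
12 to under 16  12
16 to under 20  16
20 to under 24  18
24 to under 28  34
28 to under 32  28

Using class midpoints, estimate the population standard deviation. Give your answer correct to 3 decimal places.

Midpoints: 2, 6, 10, 14, 18, 22, 26, 30
n = 146, Σfm = 2808, mean = 19.2329
Σfm² = 66216
Σf(m − x̄)² = Σfm² − (Σfm)²/n = 66216 − 2808²/146 = 12210.0822
Population variance = 12210.0822 / 146 = 83.6307
Standard deviation = √83.6307 = 9.1450

9.145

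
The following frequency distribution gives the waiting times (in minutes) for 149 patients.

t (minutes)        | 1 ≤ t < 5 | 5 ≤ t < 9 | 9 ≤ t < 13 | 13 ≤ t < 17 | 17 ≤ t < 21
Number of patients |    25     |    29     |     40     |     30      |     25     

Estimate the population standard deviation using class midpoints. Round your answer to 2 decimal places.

5.27

Midpoints: 3, 7, 11, 15, 19
n = 149, Σfm = 1643, mean = 11.0268
Σfm² = 22261
Σf(m − x̄)² = Σfm² − (Σfm)²/n = 22261 − 1643²/149 = 4143.8926
Population variance = 4143.8926 / 149 = 27.8114
Standard deviation = √27.8114 = 5.2736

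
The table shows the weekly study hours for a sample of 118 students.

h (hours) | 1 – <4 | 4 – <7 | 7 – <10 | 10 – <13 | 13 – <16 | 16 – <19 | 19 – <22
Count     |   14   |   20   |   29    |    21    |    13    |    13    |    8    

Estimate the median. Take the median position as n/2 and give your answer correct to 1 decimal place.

9.6

Cumulative frequencies: 14, 34, 63, 84, 97, 110, 118
n = 118; position = n/2 = 59.
This falls in the class 7 – <10: L = 7, F = 34, f = 29, h = 3.
Median ≈ 7 + ((59 − 34) / 29) × 3 = 9.5862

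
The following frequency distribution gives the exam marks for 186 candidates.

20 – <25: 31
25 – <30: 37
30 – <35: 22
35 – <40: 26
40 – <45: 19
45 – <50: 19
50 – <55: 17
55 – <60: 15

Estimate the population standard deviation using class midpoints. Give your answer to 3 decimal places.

11.208

Midpoints: 22.5, 27.5, 32.5, 37.5, 42.5, 47.5, 52.5, 57.5
n = 186, Σfm = 6870, mean = 36.9355
Σfm² = 277112.5
Σf(m − x̄)² = Σfm² − (Σfm)²/n = 277112.5 − 6870²/186 = 23365.7258
Population variance = 23365.7258 / 186 = 125.6222
Standard deviation = √125.6222 = 11.2081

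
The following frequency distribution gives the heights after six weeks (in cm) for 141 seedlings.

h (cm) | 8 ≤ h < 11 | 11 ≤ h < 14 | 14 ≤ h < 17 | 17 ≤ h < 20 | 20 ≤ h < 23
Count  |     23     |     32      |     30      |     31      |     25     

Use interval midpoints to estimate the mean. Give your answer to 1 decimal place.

Midpoints: 9.5, 12.5, 15.5, 18.5, 21.5
Σfm = 23×9.5 + 32×12.5 + 30×15.5 + 31×18.5 + 25×21.5 = 2194.5
n = Σf = 141
Mean = 2194.5 / 141 = 15.5638

15.6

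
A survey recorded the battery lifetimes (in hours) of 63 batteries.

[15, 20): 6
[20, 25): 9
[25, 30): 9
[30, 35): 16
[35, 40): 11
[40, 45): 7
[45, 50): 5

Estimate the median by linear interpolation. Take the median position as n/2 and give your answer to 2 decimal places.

32.34

Cumulative frequencies: 6, 15, 24, 40, 51, 58, 63
n = 63; position = n/2 = 31.5.
This falls in the class [30, 35): L = 30, F = 24, f = 16, h = 5.
Median ≈ 30 + ((31.5 − 24) / 16) × 5 = 32.3438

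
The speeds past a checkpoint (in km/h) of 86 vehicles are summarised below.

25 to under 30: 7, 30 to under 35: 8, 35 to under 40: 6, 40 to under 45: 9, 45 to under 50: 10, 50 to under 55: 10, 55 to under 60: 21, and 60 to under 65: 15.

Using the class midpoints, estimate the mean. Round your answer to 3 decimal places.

Midpoints: 27.5, 32.5, 37.5, 42.5, 47.5, 52.5, 57.5, 62.5
Σfm = 7×27.5 + 8×32.5 + 6×37.5 + 9×42.5 + 10×47.5 + 10×52.5 + 21×57.5 + 15×62.5 = 4205
n = Σf = 86
Mean = 4205 / 86 = 48.8953

48.895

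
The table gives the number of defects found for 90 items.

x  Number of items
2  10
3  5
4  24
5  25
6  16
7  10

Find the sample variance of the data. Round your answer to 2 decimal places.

2.04

Values: 2, 3, 4, 5, 6, 7
n = 90, Σfx = 422, mean = 4.6889
Σfx² = 2160
Σf(x − x̄)² = Σfx² − (Σfx)²/n = 2160 − 422²/90 = 181.2889
Sample variance = 181.2889 / 89 = 2.0370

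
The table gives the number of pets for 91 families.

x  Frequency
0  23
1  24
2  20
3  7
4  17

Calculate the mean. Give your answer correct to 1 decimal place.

Values: 0, 1, 2, 3, 4
Σfx = 23×0 + 24×1 + 20×2 + 7×3 + 17×4 = 153
n = Σf = 91
Mean = 153 / 91 = 1.6813

1.7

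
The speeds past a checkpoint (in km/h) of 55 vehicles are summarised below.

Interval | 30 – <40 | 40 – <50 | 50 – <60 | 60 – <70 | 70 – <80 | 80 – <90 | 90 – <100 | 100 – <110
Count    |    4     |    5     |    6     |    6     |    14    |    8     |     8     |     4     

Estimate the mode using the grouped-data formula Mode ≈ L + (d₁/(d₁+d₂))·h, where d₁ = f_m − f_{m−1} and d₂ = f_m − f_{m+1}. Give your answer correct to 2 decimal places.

75.71

Modal class: 70 – <80 (highest frequency 14).
d₁ = 14 − 6 = 8, d₂ = 14 − 8 = 6
Mode ≈ 70 + (8/(8+6)) × 10 = 70 + 5.7143 = 75.7143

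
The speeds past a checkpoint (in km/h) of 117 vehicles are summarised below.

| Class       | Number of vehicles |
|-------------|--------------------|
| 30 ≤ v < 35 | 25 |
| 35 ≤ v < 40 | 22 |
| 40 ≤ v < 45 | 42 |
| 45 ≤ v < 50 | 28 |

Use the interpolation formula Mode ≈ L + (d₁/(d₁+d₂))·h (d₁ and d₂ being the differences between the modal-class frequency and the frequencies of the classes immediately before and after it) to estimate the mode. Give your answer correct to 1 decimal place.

Modal class: 40 ≤ v < 45 (highest frequency 42).
d₁ = 42 − 22 = 20, d₂ = 42 − 28 = 14
Mode ≈ 40 + (20/(20+14)) × 5 = 40 + 2.9412 = 42.9412

42.9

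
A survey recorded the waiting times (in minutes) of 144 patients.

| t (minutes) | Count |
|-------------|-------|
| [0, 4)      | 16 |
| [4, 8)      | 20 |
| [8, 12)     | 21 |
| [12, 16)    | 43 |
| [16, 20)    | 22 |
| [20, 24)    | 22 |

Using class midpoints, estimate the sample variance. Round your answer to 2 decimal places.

38.28

Midpoints: 2, 6, 10, 14, 18, 22
n = 144, Σfm = 1844, mean = 12.8056
Σfm² = 29088
Σf(m − x̄)² = Σfm² − (Σfm)²/n = 29088 − 1844²/144 = 5474.5556
Sample variance = 5474.5556 / 143 = 38.2836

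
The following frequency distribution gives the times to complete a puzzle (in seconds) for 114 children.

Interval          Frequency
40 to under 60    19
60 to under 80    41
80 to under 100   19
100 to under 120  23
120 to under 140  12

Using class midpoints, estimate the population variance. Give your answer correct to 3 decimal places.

628.132

Midpoints: 50, 70, 90, 110, 130
n = 114, Σfm = 9620, mean = 84.3860
Σfm² = 883400
Σf(m − x̄)² = Σfm² − (Σfm)²/n = 883400 − 9620²/114 = 71607.0175
Population variance = 71607.0175 / 114 = 628.1317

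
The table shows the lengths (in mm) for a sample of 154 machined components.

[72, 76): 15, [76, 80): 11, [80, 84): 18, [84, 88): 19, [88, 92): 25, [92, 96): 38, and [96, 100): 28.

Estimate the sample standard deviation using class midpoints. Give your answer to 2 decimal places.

Midpoints: 74, 78, 82, 86, 90, 94, 98
n = 154, Σfm = 13644, mean = 88.5974
Σfm² = 1217800
Σf(m − x̄)² = Σfm² − (Σfm)²/n = 1217800 − 13644²/154 = 8977.0390
Sample variance = 8977.0390 / 153 = 58.6735
Standard deviation = √58.6735 = 7.6599

7.66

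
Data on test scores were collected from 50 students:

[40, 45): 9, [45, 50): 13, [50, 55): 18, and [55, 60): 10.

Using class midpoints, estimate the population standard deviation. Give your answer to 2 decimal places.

5.01

Midpoints: 42.5, 47.5, 52.5, 57.5
n = 50, Σfm = 2520, mean = 50.4000
Σfm² = 128262.5
Σf(m − x̄)² = Σfm² − (Σfm)²/n = 128262.5 − 2520²/50 = 1254.5000
Population variance = 1254.5000 / 50 = 25.0900
Standard deviation = √25.0900 = 5.0090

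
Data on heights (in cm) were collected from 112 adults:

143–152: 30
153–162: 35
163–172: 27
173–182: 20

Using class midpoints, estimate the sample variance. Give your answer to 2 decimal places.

112.41

Midpoints: 147.5, 157.5, 167.5, 177.5
n = 112, Σfm = 18010, mean = 160.8036
Σfm² = 2908550
Σf(m − x̄)² = Σfm² − (Σfm)²/n = 2908550 − 18010²/112 = 12477.6786
Sample variance = 12477.6786 / 111 = 112.4115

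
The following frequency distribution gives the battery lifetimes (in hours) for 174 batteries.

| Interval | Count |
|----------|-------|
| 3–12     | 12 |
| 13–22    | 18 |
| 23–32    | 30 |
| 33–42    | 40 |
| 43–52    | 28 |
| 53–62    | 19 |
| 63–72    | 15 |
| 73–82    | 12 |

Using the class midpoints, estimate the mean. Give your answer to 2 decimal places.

40.78

Midpoints: 7.5, 17.5, 27.5, 37.5, 47.5, 57.5, 67.5, 77.5
Σfm = 12×7.5 + 18×17.5 + 30×27.5 + 40×37.5 + 28×47.5 + 19×57.5 + 15×67.5 + 12×77.5 = 7095
n = Σf = 174
Mean = 7095 / 174 = 40.7759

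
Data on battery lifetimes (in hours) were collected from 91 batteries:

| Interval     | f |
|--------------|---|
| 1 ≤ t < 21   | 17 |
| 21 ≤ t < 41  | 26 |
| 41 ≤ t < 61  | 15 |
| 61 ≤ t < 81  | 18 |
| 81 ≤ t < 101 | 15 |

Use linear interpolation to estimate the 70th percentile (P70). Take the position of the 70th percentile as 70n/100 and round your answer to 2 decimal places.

67.33

Cumulative frequencies: 17, 43, 58, 76, 91
n = 91; position = 70n/100 = 63.7.
This falls in the class 61 ≤ t < 81: L = 61, F = 58, f = 18, h = 20.
70th percentile ≈ 61 + ((63.7 − 58) / 18) × 20 = 67.3333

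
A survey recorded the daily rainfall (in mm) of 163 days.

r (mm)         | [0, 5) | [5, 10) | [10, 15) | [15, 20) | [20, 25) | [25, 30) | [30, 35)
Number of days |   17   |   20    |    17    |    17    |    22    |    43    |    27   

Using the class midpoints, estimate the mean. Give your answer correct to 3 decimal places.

Midpoints: 2.5, 7.5, 12.5, 17.5, 22.5, 27.5, 32.5
Σfm = 17×2.5 + 20×7.5 + 17×12.5 + 17×17.5 + 22×22.5 + 43×27.5 + 27×32.5 = 3257.5
n = Σf = 163
Mean = 3257.5 / 163 = 19.9847

19.985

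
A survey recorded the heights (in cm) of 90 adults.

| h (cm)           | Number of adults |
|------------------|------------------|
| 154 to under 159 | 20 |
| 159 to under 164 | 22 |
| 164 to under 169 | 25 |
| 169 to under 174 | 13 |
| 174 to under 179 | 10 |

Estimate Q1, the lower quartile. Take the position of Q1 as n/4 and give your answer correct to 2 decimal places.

Cumulative frequencies: 20, 42, 67, 80, 90
n = 90; position = n/4 = 22.5.
This falls in the class 159 to under 164: L = 159, F = 20, f = 22, h = 5.
Lower quartile ≈ 159 + ((22.5 − 20) / 22) × 5 = 159.5682

159.57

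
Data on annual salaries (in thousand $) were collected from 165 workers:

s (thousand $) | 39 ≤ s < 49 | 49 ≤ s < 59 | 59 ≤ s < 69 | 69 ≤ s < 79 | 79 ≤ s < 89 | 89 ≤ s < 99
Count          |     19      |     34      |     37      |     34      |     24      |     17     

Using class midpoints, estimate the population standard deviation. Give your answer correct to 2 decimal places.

14.98

Midpoints: 44, 54, 64, 74, 84, 94
n = 165, Σfm = 11170, mean = 67.6970
Σfm² = 793220
Σf(m − x̄)² = Σfm² − (Σfm)²/n = 793220 − 11170²/165 = 37044.8485
Population variance = 37044.8485 / 165 = 224.5142
Standard deviation = √224.5142 = 14.9838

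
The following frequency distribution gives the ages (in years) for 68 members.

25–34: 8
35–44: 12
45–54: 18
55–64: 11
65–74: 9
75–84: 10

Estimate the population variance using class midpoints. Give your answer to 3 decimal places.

Midpoints: 29.5, 39.5, 49.5, 59.5, 69.5, 79.5
n = 68, Σfm = 3676, mean = 54.0588
Σfm² = 215407
Σf(m − x̄)² = Σfm² − (Σfm)²/n = 215407 − 3676²/68 = 16686.7647
Population variance = 16686.7647 / 68 = 245.3936

245.394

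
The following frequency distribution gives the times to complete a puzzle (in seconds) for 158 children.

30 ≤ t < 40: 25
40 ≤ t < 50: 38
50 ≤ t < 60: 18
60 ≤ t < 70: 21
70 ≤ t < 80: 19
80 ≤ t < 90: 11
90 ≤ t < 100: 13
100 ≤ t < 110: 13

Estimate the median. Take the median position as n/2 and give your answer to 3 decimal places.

58.889

Cumulative frequencies: 25, 63, 81, 102, 121, 132, 145, 158
n = 158; position = n/2 = 79.
This falls in the class 50 ≤ t < 60: L = 50, F = 63, f = 18, h = 10.
Median ≈ 50 + ((79 − 63) / 18) × 10 = 58.8889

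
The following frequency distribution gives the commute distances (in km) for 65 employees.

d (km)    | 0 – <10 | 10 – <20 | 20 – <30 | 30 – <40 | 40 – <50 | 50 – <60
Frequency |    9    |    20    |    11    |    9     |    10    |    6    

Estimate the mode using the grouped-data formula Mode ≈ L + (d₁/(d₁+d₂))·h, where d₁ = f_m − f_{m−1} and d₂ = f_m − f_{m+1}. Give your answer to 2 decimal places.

Modal class: 10 – <20 (highest frequency 20).
d₁ = 20 − 9 = 11, d₂ = 20 − 11 = 9
Mode ≈ 10 + (11/(11+9)) × 10 = 10 + 5.5000 = 15.5000

15.50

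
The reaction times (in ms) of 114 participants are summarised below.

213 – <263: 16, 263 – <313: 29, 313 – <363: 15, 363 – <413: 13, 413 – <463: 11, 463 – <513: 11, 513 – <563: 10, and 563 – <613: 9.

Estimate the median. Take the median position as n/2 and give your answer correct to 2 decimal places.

Cumulative frequencies: 16, 45, 60, 73, 84, 95, 105, 114
n = 114; position = n/2 = 57.
This falls in the class 313 – <363: L = 313, F = 45, f = 15, h = 50.
Median ≈ 313 + ((57 − 45) / 15) × 50 = 353.0000

353.00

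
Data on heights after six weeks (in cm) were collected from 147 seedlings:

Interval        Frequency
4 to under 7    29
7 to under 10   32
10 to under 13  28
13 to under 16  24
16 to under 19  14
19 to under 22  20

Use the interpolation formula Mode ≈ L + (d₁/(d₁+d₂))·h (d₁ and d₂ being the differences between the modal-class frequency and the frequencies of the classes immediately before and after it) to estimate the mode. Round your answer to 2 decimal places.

8.29

Modal class: 7 to under 10 (highest frequency 32).
d₁ = 32 − 29 = 3, d₂ = 32 − 28 = 4
Mode ≈ 7 + (3/(3+4)) × 3 = 7 + 1.2857 = 8.2857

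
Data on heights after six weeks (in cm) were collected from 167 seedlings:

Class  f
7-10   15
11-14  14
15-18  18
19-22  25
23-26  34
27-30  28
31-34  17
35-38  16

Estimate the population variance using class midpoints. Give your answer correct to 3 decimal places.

65.742

Midpoints: 8.5, 12.5, 16.5, 20.5, 24.5, 28.5, 32.5, 36.5
n = 167, Σfm = 3879.5, mean = 23.2305
Σfm² = 101101.75
Σf(m − x̄)² = Σfm² − (Σfm)²/n = 101101.75 − 3879.5²/167 = 10978.8743
Population variance = 10978.8743 / 167 = 65.7418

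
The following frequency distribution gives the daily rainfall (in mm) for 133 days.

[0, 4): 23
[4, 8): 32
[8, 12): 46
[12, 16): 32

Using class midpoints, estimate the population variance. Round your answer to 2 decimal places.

16.85

Midpoints: 2, 6, 10, 14
n = 133, Σfm = 1146, mean = 8.6165
Σfm² = 12116
Σf(m − x̄)² = Σfm² − (Σfm)²/n = 12116 − 1146²/133 = 2241.4436
Population variance = 2241.4436 / 133 = 16.8530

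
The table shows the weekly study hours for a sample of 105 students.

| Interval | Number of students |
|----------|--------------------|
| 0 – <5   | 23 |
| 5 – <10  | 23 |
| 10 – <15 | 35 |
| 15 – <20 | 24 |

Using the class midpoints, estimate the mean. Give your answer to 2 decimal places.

10.36

Midpoints: 2.5, 7.5, 12.5, 17.5
Σfm = 23×2.5 + 23×7.5 + 35×12.5 + 24×17.5 = 1087.5
n = Σf = 105
Mean = 1087.5 / 105 = 10.3571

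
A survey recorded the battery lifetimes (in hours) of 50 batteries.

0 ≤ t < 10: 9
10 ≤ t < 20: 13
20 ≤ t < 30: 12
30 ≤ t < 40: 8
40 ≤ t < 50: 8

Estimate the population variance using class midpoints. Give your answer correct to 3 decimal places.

Midpoints: 5, 15, 25, 35, 45
n = 50, Σfm = 1180, mean = 23.6000
Σfm² = 36650
Σf(m − x̄)² = Σfm² − (Σfm)²/n = 36650 − 1180²/50 = 8802.0000
Population variance = 8802.0000 / 50 = 176.0400

176.040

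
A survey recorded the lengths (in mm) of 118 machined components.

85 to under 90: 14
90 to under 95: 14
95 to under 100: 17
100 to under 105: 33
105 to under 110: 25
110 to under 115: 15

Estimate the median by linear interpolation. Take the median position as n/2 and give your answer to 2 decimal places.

102.12

Cumulative frequencies: 14, 28, 45, 78, 103, 118
n = 118; position = n/2 = 59.
This falls in the class 100 to under 105: L = 100, F = 45, f = 33, h = 5.
Median ≈ 100 + ((59 − 45) / 33) × 5 = 102.1212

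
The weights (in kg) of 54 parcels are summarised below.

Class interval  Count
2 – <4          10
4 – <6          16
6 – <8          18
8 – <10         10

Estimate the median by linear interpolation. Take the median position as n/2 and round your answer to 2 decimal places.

6.11

Cumulative frequencies: 10, 26, 44, 54
n = 54; position = n/2 = 27.
This falls in the class 6 – <8: L = 6, F = 26, f = 18, h = 2.
Median ≈ 6 + ((27 − 26) / 18) × 2 = 6.1111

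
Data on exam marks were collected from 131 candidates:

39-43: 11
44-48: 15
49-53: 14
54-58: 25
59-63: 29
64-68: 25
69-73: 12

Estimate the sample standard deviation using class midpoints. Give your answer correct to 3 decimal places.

8.759

Midpoints: 41, 46, 51, 56, 61, 66, 71
n = 131, Σfm = 7526, mean = 57.4504
Σfm² = 442346
Σf(m − x̄)² = Σfm² − (Σfm)²/n = 442346 − 7526²/131 = 9974.4275
Sample variance = 9974.4275 / 130 = 76.7264
Standard deviation = √76.7264 = 8.7594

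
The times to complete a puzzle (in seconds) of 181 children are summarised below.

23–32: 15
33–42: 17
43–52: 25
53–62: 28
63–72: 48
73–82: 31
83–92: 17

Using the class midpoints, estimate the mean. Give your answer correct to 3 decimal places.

60.649

Midpoints: 27.5, 37.5, 47.5, 57.5, 67.5, 77.5, 87.5
Σfm = 15×27.5 + 17×37.5 + 25×47.5 + 28×57.5 + 48×67.5 + 31×77.5 + 17×87.5 = 10977.5
n = Σf = 181
Mean = 10977.5 / 181 = 60.6492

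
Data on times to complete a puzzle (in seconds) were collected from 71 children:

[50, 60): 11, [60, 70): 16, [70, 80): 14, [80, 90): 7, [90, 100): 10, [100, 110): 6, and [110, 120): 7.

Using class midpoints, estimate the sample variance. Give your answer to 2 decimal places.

365.35

Midpoints: 55, 65, 75, 85, 95, 105, 115
n = 71, Σfm = 5675, mean = 79.9296
Σfm² = 479175
Σf(m − x̄)² = Σfm² − (Σfm)²/n = 479175 − 5675²/71 = 25574.6479
Sample variance = 25574.6479 / 70 = 365.3521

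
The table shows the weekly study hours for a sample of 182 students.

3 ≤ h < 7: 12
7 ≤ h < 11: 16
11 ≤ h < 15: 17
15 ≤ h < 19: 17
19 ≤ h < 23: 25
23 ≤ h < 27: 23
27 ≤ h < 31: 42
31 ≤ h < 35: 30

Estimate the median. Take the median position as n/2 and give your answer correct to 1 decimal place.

23.7

Cumulative frequencies: 12, 28, 45, 62, 87, 110, 152, 182
n = 182; position = n/2 = 91.
This falls in the class 23 ≤ h < 27: L = 23, F = 87, f = 23, h = 4.
Median ≈ 23 + ((91 − 87) / 23) × 4 = 23.6957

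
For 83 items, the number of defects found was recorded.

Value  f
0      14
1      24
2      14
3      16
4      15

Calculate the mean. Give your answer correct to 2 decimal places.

1.93

Values: 0, 1, 2, 3, 4
Σfx = 14×0 + 24×1 + 14×2 + 16×3 + 15×4 = 160
n = Σf = 83
Mean = 160 / 83 = 1.9277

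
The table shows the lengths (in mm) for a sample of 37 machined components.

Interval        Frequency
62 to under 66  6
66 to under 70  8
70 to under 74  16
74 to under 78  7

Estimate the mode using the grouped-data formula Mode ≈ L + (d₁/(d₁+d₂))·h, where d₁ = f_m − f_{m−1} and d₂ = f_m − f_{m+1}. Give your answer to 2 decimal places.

Modal class: 70 to under 74 (highest frequency 16).
d₁ = 16 − 8 = 8, d₂ = 16 − 7 = 9
Mode ≈ 70 + (8/(8+9)) × 4 = 70 + 1.8824 = 71.8824

71.88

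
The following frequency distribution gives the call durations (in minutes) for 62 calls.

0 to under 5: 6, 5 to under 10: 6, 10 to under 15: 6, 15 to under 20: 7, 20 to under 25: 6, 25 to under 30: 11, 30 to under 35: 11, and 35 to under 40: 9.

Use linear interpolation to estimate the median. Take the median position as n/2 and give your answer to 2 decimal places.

Cumulative frequencies: 6, 12, 18, 25, 31, 42, 53, 62
n = 62; position = n/2 = 31.
This falls in the class 20 to under 25: L = 20, F = 25, f = 6, h = 5.
Median ≈ 20 + ((31 − 25) / 6) × 5 = 25.0000

25.00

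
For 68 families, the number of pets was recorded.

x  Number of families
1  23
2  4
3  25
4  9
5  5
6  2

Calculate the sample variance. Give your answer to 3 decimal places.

Values: 1, 2, 3, 4, 5, 6
n = 68, Σfx = 179, mean = 2.6324
Σfx² = 605
Σf(x − x̄)² = Σfx² − (Σfx)²/n = 605 − 179²/68 = 133.8088
Sample variance = 133.8088 / 67 = 1.9971

1.997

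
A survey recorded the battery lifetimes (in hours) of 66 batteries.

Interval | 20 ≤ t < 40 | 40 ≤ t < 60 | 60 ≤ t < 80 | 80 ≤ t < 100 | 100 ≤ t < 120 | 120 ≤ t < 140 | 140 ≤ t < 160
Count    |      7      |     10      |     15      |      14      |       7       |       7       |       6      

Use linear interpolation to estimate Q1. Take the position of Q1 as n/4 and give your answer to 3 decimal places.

Cumulative frequencies: 7, 17, 32, 46, 53, 60, 66
n = 66; position = n/4 = 16.5.
This falls in the class 40 ≤ t < 60: L = 40, F = 7, f = 10, h = 20.
Lower quartile ≈ 40 + ((16.5 − 7) / 10) × 20 = 59.0000

59.000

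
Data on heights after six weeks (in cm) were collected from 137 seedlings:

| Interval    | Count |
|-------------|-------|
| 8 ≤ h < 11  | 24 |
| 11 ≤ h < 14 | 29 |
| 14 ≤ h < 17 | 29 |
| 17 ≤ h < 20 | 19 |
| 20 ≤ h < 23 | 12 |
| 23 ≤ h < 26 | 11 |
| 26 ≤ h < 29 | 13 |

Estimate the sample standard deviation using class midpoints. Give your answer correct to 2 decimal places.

5.64

Midpoints: 9.5, 12.5, 15.5, 18.5, 21.5, 24.5, 27.5
n = 137, Σfm = 2276.5, mean = 16.6168
Σfm² = 42148.25
Σf(m − x̄)² = Σfm² − (Σfm)²/n = 42148.25 − 2276.5²/137 = 4320.1314
Sample variance = 4320.1314 / 136 = 31.7657
Standard deviation = √31.7657 = 5.6361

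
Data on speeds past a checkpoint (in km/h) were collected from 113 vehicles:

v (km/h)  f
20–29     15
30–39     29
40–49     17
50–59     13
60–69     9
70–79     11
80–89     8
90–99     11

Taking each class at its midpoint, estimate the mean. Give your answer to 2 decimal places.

52.64

Midpoints: 24.5, 34.5, 44.5, 54.5, 64.5, 74.5, 84.5, 94.5
Σfm = 15×24.5 + 29×34.5 + 17×44.5 + 13×54.5 + 9×64.5 + 11×74.5 + 8×84.5 + 11×94.5 = 5948.5
n = Σf = 113
Mean = 5948.5 / 113 = 52.6416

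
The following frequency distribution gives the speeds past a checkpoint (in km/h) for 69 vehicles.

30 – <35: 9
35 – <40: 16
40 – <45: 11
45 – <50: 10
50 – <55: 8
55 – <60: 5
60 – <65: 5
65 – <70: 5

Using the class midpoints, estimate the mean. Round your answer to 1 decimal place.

46.3

Midpoints: 32.5, 37.5, 42.5, 47.5, 52.5, 57.5, 62.5, 67.5
Σfm = 9×32.5 + 16×37.5 + 11×42.5 + 10×47.5 + 8×52.5 + 5×57.5 + 5×62.5 + 5×67.5 = 3192.5
n = Σf = 69
Mean = 3192.5 / 69 = 46.2681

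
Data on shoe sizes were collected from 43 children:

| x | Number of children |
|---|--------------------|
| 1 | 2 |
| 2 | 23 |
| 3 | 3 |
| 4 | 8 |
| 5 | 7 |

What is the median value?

2

Cumulative frequencies: 2, 25, 28, 36, 43
n = 43, so the median is the value in position (n+1)/2 = 22.
Position 22 falls at value 2.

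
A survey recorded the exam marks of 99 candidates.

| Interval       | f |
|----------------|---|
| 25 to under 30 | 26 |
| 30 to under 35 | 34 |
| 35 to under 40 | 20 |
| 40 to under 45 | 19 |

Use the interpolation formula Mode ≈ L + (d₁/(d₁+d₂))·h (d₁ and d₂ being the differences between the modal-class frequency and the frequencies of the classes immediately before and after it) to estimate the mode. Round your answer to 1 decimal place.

31.8

Modal class: 30 to under 35 (highest frequency 34).
d₁ = 34 − 26 = 8, d₂ = 34 − 20 = 14
Mode ≈ 30 + (8/(8+14)) × 5 = 30 + 1.8182 = 31.8182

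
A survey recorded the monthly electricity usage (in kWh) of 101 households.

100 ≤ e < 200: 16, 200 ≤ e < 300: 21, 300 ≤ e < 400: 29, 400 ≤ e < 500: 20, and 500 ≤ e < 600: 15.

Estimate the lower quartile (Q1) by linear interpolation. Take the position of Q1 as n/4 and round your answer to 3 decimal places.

244.048

Cumulative frequencies: 16, 37, 66, 86, 101
n = 101; position = n/4 = 25.25.
This falls in the class 200 ≤ e < 300: L = 200, F = 16, f = 21, h = 100.
Lower quartile ≈ 200 + ((25.25 − 16) / 21) × 100 = 244.0476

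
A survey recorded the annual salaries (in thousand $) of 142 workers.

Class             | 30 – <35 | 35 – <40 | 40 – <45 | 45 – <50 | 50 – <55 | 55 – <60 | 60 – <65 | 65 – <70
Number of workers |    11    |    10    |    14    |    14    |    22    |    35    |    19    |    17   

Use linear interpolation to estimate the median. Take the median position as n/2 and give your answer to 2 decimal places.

55.00

Cumulative frequencies: 11, 21, 35, 49, 71, 106, 125, 142
n = 142; position = n/2 = 71.
This falls in the class 50 – <55: L = 50, F = 49, f = 22, h = 5.
Median ≈ 50 + ((71 − 49) / 22) × 5 = 55.0000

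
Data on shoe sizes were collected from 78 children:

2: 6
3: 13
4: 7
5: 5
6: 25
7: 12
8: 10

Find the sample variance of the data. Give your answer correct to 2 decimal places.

3.45

Values: 2, 3, 4, 5, 6, 7, 8
n = 78, Σfx = 418, mean = 5.3590
Σfx² = 2506
Σf(x − x̄)² = Σfx² − (Σfx)²/n = 2506 − 418²/78 = 265.9487
Sample variance = 265.9487 / 77 = 3.4539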